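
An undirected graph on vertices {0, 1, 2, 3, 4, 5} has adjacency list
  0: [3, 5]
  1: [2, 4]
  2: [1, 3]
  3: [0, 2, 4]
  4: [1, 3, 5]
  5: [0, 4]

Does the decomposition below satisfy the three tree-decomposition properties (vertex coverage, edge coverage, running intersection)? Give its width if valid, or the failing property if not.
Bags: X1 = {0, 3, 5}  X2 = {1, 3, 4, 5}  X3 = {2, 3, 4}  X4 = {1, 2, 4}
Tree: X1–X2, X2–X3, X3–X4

No — bags containing vertex 1 are not connected in the tree.

A tree decomposition must satisfy three properties: every vertex lies in some bag; for every edge, both endpoints lie together in some bag; and for every vertex, the bags containing it form a connected subtree. Here bags containing vertex 1 are not connected in the tree, so the decomposition is invalid.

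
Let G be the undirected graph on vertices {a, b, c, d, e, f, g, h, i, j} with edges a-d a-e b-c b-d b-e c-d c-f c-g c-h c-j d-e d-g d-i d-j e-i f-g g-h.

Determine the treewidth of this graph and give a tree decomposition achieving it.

The largest bag has 3 vertices, giving width 2; this decomposition certifies tw(G) ≤ 2. For the lower bound, the 3 vertices {a, d, e} are pairwise adjacent, and any tree decomposition puts a clique entirely inside one bag — forcing width ≥ 2. The upper and lower bounds meet at 2, so that is the treewidth.

Treewidth 2.
One such decomposition:
Bags: B1 = {c, d, j}  B2 = {b, c, d}  B3 = {c, d, g}  B4 = {c, f, g}  B5 = {b, d, e}  B6 = {d, e, i}  B7 = {a, d, e}  B8 = {c, g, h}
Tree: B1–B2, B1–B3, B3–B4, B2–B5, B5–B6, B6–B7, B3–B8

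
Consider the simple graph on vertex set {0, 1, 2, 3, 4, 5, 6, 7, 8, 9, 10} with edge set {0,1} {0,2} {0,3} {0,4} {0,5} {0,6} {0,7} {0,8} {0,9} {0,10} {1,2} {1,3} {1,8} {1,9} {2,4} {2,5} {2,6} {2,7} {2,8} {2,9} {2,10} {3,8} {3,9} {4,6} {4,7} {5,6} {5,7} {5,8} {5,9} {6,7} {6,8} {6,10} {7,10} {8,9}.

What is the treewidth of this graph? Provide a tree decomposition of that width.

The largest bag has 5 vertices, giving width 4; this decomposition certifies tw(G) ≤ 4. On the other hand G contains the 5-clique {0, 1, 2, 8, 9}. A clique must lie in a single bag of any decomposition, so no decomposition can have width below 4. Hence tw(G) = 4 exactly.

Treewidth 4.
Bags: B1 = {0, 2, 5, 6, 8}  B2 = {0, 2, 5, 8, 9}  B3 = {0, 2, 5, 6, 7}  B4 = {0, 1, 2, 8, 9}  B5 = {0, 1, 3, 8, 9}  B6 = {0, 2, 6, 7, 10}  B7 = {0, 2, 4, 6, 7}
Tree: B1–B2, B1–B3, B2–B4, B4–B5, B3–B6, B6–B7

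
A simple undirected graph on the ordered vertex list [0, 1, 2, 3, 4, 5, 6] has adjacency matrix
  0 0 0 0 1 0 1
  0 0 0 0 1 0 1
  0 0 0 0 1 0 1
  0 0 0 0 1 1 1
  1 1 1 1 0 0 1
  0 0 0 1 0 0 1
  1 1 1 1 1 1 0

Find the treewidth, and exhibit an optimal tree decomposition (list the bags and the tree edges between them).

Treewidth 2.
One such decomposition:
Bags: B1 = {2, 4, 6}  B2 = {0, 4, 6}  B3 = {1, 4, 6}  B4 = {3, 4, 6}  B5 = {3, 5, 6}
Tree: B1–B2, B1–B3, B3–B4, B4–B5

Each bag holds 3 vertices, so the decomposition has width 2, which upper-bounds the treewidth. For the lower bound, the 3 vertices {0, 4, 6} are pairwise adjacent, and any tree decomposition puts a clique entirely inside one bag — forcing width ≥ 2. Hence tw(G) = 2 exactly.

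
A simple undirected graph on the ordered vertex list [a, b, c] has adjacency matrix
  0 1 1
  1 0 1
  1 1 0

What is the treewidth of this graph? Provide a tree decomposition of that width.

With just one bag of size 3, the width is 3 − 1 = 2, so tw(G) ≤ 2. For the lower bound, the 3 vertices {a, b, c} are pairwise adjacent, and any tree decomposition puts a clique entirely inside one bag — forcing width ≥ 2. The upper and lower bounds meet at 2, so that is the treewidth.

Treewidth 2.
One optimal decomposition is:
Bags: B1 = {a, b, c}
Tree: (single bag)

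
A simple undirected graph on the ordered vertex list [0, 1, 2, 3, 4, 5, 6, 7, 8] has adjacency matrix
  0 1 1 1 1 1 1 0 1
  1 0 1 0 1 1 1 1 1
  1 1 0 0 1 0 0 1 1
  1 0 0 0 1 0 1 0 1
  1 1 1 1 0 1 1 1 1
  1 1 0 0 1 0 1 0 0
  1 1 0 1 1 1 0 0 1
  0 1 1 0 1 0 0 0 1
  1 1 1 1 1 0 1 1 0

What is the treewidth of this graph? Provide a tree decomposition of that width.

Treewidth 4.
Bags: B1 = {0, 1, 4, 6, 8}  B2 = {0, 1, 2, 4, 8}  B3 = {0, 3, 4, 6, 8}  B4 = {1, 2, 4, 7, 8}  B5 = {0, 1, 4, 5, 6}
Tree: B1–B2, B1–B3, B2–B4, B1–B5

Each bag holds 5 vertices, so the decomposition has width 4, which upper-bounds the treewidth. On the other hand G contains the 5-clique {0, 1, 2, 4, 8}. A clique must lie in a single bag of any decomposition, so no decomposition can have width below 4. The upper and lower bounds meet at 4, so that is the treewidth.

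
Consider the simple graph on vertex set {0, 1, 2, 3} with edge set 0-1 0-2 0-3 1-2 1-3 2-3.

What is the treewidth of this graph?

A width-3 tree decomposition is:
Bags: B1 = {0, 1, 2, 3}
Tree: (single bag)
A single bag containing all 4 vertices is trivially a valid decomposition of width 3. On the other hand G contains the 4-clique {0, 1, 2, 3}. A clique must lie in a single bag of any decomposition, so no decomposition can have width below 3. Combining the bounds, tw(G) = 3.

3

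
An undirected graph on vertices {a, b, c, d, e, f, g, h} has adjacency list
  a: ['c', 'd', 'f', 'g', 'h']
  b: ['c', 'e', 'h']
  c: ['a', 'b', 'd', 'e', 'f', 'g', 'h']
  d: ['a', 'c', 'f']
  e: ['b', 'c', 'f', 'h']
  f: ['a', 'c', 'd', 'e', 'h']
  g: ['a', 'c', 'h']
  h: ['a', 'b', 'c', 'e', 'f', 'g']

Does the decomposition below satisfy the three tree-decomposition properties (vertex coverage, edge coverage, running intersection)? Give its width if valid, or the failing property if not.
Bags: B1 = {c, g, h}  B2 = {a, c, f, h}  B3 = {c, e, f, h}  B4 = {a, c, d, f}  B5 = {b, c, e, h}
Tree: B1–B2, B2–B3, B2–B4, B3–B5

A tree decomposition must satisfy three properties: every vertex lies in some bag; for every edge, both endpoints lie together in some bag; and for every vertex, the bags containing it form a connected subtree. Here edge (a,g) lies in no bag, so the decomposition is invalid.

No — edge (a,g) lies in no bag.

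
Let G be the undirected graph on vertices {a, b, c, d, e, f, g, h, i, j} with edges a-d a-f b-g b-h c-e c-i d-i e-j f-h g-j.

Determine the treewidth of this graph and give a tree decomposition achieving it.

Every bag has size at most 3, so the width is 3 − 1 = 2 and tw(G) ≤ 2. The edges j–e–c–i–d–a–f–h–b–g–j form a cycle, so G is not a tree and its treewidth is at least 2. Therefore the treewidth is 2.

Treewidth 2.
One such decomposition:
Bags: B1 = {c, e, j}  B2 = {c, i, j}  B3 = {d, i, j}  B4 = {a, d, j}  B5 = {a, f, j}  B6 = {f, h, j}  B7 = {b, h, j}  B8 = {b, g, j}
Tree: B1–B2, B2–B3, B3–B4, B4–B5, B5–B6, B6–B7, B7–B8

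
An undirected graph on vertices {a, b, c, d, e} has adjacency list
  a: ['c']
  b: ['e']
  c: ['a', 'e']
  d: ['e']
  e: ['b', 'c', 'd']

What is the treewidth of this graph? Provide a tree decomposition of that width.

Treewidth 1.
One optimal decomposition is:
Bags: B1 = {c, e}  B2 = {b, e}  B3 = {d, e}  B4 = {a, c}
Tree: B1–B2, B2–B3, B1–B4

Each bag holds 2 vertices, so the decomposition has width 1, which upper-bounds the treewidth. Since G has at least one edge (e.g. e–c), it is not an edgeless graph, so tw(G) ≥ 1. Combining the bounds, tw(G) = 1.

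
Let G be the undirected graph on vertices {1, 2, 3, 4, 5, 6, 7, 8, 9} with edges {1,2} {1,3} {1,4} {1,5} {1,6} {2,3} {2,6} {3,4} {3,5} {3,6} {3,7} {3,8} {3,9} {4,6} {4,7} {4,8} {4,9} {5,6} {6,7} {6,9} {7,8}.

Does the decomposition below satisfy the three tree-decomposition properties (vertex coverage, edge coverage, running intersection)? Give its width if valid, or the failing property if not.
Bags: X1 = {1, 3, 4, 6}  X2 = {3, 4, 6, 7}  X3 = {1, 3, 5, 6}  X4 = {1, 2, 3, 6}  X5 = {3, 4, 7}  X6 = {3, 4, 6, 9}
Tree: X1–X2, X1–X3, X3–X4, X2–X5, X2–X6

A tree decomposition must satisfy three properties: every vertex lies in some bag; for every edge, both endpoints lie together in some bag; and for every vertex, the bags containing it form a connected subtree. Here vertex 8 appears in no bag, so the decomposition is invalid.

No — vertex 8 appears in no bag.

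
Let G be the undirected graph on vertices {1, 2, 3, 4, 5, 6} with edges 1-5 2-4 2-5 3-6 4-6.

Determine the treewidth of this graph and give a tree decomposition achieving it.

Treewidth 1.
One such decomposition:
Bags: B1 = {1, 5}  B2 = {2, 5}  B3 = {2, 4}  B4 = {4, 6}  B5 = {3, 6}
Tree: B1–B2, B2–B3, B3–B4, B4–B5

The largest bag has 2 vertices, giving width 1; this decomposition certifies tw(G) ≤ 1. Since G has at least one edge (e.g. 1–5), it is not an edgeless graph, so tw(G) ≥ 1. The upper and lower bounds meet at 1, so that is the treewidth.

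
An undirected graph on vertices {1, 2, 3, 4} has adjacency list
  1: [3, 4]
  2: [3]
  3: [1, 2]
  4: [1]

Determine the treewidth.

1

A width-1 tree decomposition is:
Bags: B1 = {1, 3}  B2 = {2, 3}  B3 = {1, 4}
Tree: B1–B2, B1–B3
The largest bag has 2 vertices, giving width 1; this decomposition certifies tw(G) ≤ 1. Any graph with an edge has treewidth ≥ 1, and G has the edge 1–3. Combining the bounds, tw(G) = 1.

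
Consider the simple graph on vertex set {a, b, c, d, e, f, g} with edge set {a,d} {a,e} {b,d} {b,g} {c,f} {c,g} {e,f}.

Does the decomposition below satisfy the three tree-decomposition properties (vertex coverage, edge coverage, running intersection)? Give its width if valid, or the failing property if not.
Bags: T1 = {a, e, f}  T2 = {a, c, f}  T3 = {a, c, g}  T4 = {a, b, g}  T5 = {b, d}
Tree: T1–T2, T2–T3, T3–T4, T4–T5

A tree decomposition must satisfy three properties: every vertex lies in some bag; for every edge, both endpoints lie together in some bag; and for every vertex, the bags containing it form a connected subtree. Here edge (a,d) lies in no bag, so the decomposition is invalid.

No — edge (a,d) lies in no bag.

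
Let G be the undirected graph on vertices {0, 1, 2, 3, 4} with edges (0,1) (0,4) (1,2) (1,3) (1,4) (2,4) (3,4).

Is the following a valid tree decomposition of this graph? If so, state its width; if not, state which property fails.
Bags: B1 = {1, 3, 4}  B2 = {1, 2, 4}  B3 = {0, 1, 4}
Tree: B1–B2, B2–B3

Every vertex of G appears in some bag (union = {0, 1, 2, 3, 4}); every edge is covered by a bag; and for each vertex v the set of bags containing v is connected in the bag tree. The decomposition is therefore valid. The largest bag has 3 vertices, so the width is 2.

Yes; width 2.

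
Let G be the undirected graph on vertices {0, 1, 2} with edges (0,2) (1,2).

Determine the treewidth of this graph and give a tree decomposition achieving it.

Treewidth 1.
One such decomposition:
Bags: B1 = {1, 2}  B2 = {0, 2}
Tree: B1–B2

The largest bag has 2 vertices, giving width 1; this decomposition certifies tw(G) ≤ 1. Since G has at least one edge (e.g. 2–1), it is not an edgeless graph, so tw(G) ≥ 1. Therefore the treewidth is 1.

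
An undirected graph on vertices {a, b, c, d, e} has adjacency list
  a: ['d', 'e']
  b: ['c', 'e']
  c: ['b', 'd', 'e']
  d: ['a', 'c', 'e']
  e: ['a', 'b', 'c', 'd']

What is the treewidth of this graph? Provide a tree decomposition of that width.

Treewidth 2.
One such decomposition:
Bags: B1 = {a, d, e}  B2 = {c, d, e}  B3 = {b, c, e}
Tree: B1–B2, B2–B3

The largest bag has 3 vertices, giving width 2; this decomposition certifies tw(G) ≤ 2. For the lower bound, the 3 vertices {c, d, e} are pairwise adjacent, and any tree decomposition puts a clique entirely inside one bag — forcing width ≥ 2. Therefore the treewidth is 2.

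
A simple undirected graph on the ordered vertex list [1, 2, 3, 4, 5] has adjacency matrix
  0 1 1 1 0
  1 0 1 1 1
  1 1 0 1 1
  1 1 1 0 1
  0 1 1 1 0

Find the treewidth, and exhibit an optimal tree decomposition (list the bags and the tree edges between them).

The largest bag has 4 vertices, giving width 3; this decomposition certifies tw(G) ≤ 3. Conversely, {1, 2, 3, 4} is a clique of size 4, and the vertices of any clique must share a bag in every tree decomposition; so some bag has ≥ 4 vertices and tw(G) ≥ 3. Combining the bounds, tw(G) = 3.

Treewidth 3.
One such decomposition:
Bags: B1 = {1, 2, 3, 4}  B2 = {2, 3, 4, 5}
Tree: B1–B2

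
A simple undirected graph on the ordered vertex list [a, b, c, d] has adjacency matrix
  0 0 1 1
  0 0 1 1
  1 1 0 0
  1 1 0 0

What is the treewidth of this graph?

A width-2 tree decomposition is:
Bags: B1 = {a, b, c}  B2 = {a, b, d}
Tree: B1–B2
Each bag holds 3 vertices, so the decomposition has width 2, which upper-bounds the treewidth. For the lower bound, G contains the cycle a–c–b–d–a, so G is not a forest; only forests have treewidth ≤ 1, hence tw(G) ≥ 2. Hence tw(G) = 2 exactly.

2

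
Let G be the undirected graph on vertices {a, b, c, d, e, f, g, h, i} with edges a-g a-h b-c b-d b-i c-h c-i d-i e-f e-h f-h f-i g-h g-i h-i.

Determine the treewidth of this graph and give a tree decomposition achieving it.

Every bag has size at most 3, so the width is 3 − 1 = 2 and tw(G) ≤ 2. For the lower bound, the 3 vertices {b, d, i} are pairwise adjacent, and any tree decomposition puts a clique entirely inside one bag — forcing width ≥ 2. The upper and lower bounds meet at 2, so that is the treewidth.

Treewidth 2.
One optimal decomposition is:
Bags: B1 = {g, h, i}  B2 = {a, g, h}  B3 = {c, h, i}  B4 = {f, h, i}  B5 = {e, f, h}  B6 = {b, c, i}  B7 = {b, d, i}
Tree: B1–B2, B1–B3, B1–B4, B4–B5, B3–B6, B6–B7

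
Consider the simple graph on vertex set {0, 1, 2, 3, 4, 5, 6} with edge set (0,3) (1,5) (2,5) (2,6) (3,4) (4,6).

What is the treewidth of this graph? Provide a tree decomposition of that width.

The largest bag has 2 vertices, giving width 1; this decomposition certifies tw(G) ≤ 1. Any graph with an edge has treewidth ≥ 1, and G has the edge 0–3. Hence tw(G) = 1 exactly.

Treewidth 1.
Bags: B1 = {0, 3}  B2 = {3, 4}  B3 = {4, 6}  B4 = {2, 6}  B5 = {2, 5}  B6 = {1, 5}
Tree: B1–B2, B2–B3, B3–B4, B4–B5, B5–B6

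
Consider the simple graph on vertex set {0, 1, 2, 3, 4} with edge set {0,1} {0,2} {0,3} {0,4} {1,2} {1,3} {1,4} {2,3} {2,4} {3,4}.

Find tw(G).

4

A width-4 tree decomposition is:
Bags: B1 = {0, 1, 2, 3, 4}
Tree: (single bag)
With just one bag of size 5, the width is 5 − 1 = 4, so tw(G) ≤ 4. For the lower bound, the 5 vertices {0, 1, 2, 3, 4} are pairwise adjacent, and any tree decomposition puts a clique entirely inside one bag — forcing width ≥ 4. Therefore the treewidth is 4.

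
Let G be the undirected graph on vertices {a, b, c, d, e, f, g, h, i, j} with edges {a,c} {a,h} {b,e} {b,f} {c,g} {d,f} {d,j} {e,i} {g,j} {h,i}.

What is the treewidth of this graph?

2

A width-2 tree decomposition is:
Bags: B1 = {a, c, g}  B2 = {a, g, h}  B3 = {g, h, i}  B4 = {e, g, i}  B5 = {b, e, g}  B6 = {b, f, g}  B7 = {d, f, g}  B8 = {d, g, j}
Tree: B1–B2, B2–B3, B3–B4, B4–B5, B5–B6, B6–B7, B7–B8
The largest bag has 3 vertices, giving width 2; this decomposition certifies tw(G) ≤ 2. The edges g–c–a–h–i–e–b–f–d–j–g form a cycle, so G is not a tree and its treewidth is at least 2. Hence tw(G) = 2 exactly.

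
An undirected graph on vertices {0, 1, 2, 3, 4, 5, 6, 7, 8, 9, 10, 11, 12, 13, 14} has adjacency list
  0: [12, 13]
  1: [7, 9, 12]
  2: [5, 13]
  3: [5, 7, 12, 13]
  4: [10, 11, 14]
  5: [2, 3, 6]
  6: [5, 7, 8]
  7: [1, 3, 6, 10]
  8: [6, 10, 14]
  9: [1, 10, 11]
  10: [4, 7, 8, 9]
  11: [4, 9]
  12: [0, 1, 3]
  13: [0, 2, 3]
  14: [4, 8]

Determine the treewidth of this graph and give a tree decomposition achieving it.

Every bag has size at most 4, so the width is 4 − 1 = 3 and tw(G) ≤ 3. For the lower bound: the 4 vertex sets {4,11,14}, {8}, {10}, {1,6,7,9} are disjoint, each induces a connected subgraph, and every pair is joined by at least one edge of G. Contracting each set to a single vertex therefore yields K_{4} as a minor, and since treewidth is minor-monotone, tw(G) ≥ tw(K_{4}) = 3. Therefore the treewidth is 3.

Treewidth 3.
One such decomposition:
Bags: B1 = {4, 8, 11, 14}  B2 = {4, 8, 10, 11}  B3 = {8, 9, 10, 11}  B4 = {6, 8, 9, 10}  B5 = {6, 7, 9, 10}  B6 = {1, 6, 7, 9}  B7 = {1, 5, 6, 7}  B8 = {1, 3, 5, 7}  B9 = {1, 3, 5, 12}  B10 = {2, 3, 5, 12}  B11 = {2, 3, 12, 13}  B12 = {0, 2, 12, 13}
Tree: B1–B2, B2–B3, B3–B4, B4–B5, B5–B6, B6–B7, B7–B8, B8–B9, B9–B10, B10–B11, B11–B12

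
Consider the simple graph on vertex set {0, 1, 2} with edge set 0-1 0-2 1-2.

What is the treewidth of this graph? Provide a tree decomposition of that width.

With just one bag of size 3, the width is 3 − 1 = 2, so tw(G) ≤ 2. Conversely, {0, 1, 2} is a clique of size 3, and the vertices of any clique must share a bag in every tree decomposition; so some bag has ≥ 3 vertices and tw(G) ≥ 2. Combining the bounds, tw(G) = 2.

Treewidth 2.
One optimal decomposition is:
Bags: B1 = {0, 1, 2}
Tree: (single bag)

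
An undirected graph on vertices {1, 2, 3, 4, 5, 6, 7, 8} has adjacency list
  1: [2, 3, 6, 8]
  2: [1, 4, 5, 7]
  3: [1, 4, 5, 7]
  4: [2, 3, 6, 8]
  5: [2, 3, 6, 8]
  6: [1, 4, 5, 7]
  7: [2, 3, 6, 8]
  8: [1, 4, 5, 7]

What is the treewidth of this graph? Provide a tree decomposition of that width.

Each bag holds 5 vertices, so the decomposition has width 4, which upper-bounds the treewidth. For the lower bound: the 5 vertex sets {7,8}, {3,4}, {1,2}, {6}, {5} are disjoint, each induces a connected subgraph, and every pair is joined by at least one edge of G. Contracting each set to a single vertex therefore yields K_{5} as a minor, and since treewidth is minor-monotone, tw(G) ≥ tw(K_{5}) = 4. Therefore the treewidth is 4.

Treewidth 4.
One such decomposition:
Bags: B1 = {2, 3, 6, 7, 8}  B2 = {2, 3, 4, 6, 8}  B3 = {1, 2, 3, 6, 8}  B4 = {2, 3, 5, 6, 8}
Tree: B1–B2, B2–B3, B3–B4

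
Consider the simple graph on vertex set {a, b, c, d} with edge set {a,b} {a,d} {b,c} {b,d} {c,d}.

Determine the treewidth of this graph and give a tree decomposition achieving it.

Every bag has size at most 3, so the width is 3 − 1 = 2 and tw(G) ≤ 2. Conversely, {b, c, d} is a clique of size 3, and the vertices of any clique must share a bag in every tree decomposition; so some bag has ≥ 3 vertices and tw(G) ≥ 2. Therefore the treewidth is 2.

Treewidth 2.
One optimal decomposition is:
Bags: B1 = {a, b, d}  B2 = {b, c, d}
Tree: B1–B2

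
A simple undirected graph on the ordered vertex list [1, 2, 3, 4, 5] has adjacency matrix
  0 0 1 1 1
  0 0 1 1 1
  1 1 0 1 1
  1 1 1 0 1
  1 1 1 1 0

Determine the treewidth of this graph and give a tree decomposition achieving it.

The largest bag has 4 vertices, giving width 3; this decomposition certifies tw(G) ≤ 3. On the other hand G contains the 4-clique {1, 3, 4, 5}. A clique must lie in a single bag of any decomposition, so no decomposition can have width below 3. Combining the bounds, tw(G) = 3.

Treewidth 3.
Bags: B1 = {1, 3, 4, 5}  B2 = {2, 3, 4, 5}
Tree: B1–B2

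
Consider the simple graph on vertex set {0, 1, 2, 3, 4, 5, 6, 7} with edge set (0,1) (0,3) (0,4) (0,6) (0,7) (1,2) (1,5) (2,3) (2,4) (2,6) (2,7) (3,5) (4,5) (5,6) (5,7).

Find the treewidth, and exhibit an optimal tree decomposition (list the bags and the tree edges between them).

Treewidth 3.
Bags: B1 = {0, 2, 5, 7}  B2 = {0, 1, 2, 5}  B3 = {0, 2, 5, 6}  B4 = {0, 2, 3, 5}  B5 = {0, 2, 4, 5}
Tree: B1–B2, B2–B3, B3–B4, B4–B5

Each bag holds 4 vertices, so the decomposition has width 3, which upper-bounds the treewidth. For the lower bound: the 4 vertex sets {2,7}, {0,1}, {5}, {6} are disjoint, each induces a connected subgraph, and every pair is joined by at least one edge of G. Contracting each set to a single vertex therefore yields K_{4} as a minor, and since treewidth is minor-monotone, tw(G) ≥ tw(K_{4}) = 3. Hence tw(G) = 3 exactly.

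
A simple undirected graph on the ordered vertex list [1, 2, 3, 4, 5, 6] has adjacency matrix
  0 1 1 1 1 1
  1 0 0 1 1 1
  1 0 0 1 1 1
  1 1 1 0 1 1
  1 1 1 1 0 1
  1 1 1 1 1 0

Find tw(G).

A width-4 tree decomposition is:
Bags: B1 = {1, 3, 4, 5, 6}  B2 = {1, 2, 4, 5, 6}
Tree: B1–B2
Each bag holds 5 vertices, so the decomposition has width 4, which upper-bounds the treewidth. Conversely, {1, 2, 4, 5, 6} is a clique of size 5, and the vertices of any clique must share a bag in every tree decomposition; so some bag has ≥ 5 vertices and tw(G) ≥ 4. Combining the bounds, tw(G) = 4.

4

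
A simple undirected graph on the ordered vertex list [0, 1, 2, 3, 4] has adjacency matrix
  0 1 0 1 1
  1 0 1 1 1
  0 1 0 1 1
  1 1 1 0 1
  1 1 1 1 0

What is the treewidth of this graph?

3

A width-3 tree decomposition is:
Bags: B1 = {1, 2, 3, 4}  B2 = {0, 1, 3, 4}
Tree: B1–B2
Each bag holds 4 vertices, so the decomposition has width 3, which upper-bounds the treewidth. On the other hand G contains the 4-clique {0, 1, 3, 4}. A clique must lie in a single bag of any decomposition, so no decomposition can have width below 3. Combining the bounds, tw(G) = 3.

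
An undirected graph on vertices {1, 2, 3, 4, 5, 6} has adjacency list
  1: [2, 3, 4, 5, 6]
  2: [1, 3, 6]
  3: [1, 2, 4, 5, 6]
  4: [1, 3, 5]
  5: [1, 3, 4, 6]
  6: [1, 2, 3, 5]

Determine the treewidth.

3

A width-3 tree decomposition is:
Bags: B1 = {1, 3, 4, 5}  B2 = {1, 3, 5, 6}  B3 = {1, 2, 3, 6}
Tree: B1–B2, B2–B3
Every bag has size at most 4, so the width is 4 − 1 = 3 and tw(G) ≤ 3. For the lower bound, the 4 vertices {1, 2, 3, 6} are pairwise adjacent, and any tree decomposition puts a clique entirely inside one bag — forcing width ≥ 3. Therefore the treewidth is 3.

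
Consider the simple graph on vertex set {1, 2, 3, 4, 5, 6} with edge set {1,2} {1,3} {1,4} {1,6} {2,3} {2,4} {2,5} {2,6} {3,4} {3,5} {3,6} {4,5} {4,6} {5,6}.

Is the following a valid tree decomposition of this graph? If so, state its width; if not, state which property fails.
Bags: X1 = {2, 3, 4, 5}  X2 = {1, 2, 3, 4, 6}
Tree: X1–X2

No — edge (6,5) lies in no bag.

A tree decomposition must satisfy three properties: every vertex lies in some bag; for every edge, both endpoints lie together in some bag; and for every vertex, the bags containing it form a connected subtree. Here edge (6,5) lies in no bag, so the decomposition is invalid.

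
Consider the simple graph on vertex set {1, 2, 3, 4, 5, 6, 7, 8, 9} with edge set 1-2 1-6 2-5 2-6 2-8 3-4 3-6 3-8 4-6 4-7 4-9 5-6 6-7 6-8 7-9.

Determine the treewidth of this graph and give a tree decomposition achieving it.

Treewidth 2.
Bags: B1 = {3, 4, 6}  B2 = {4, 6, 7}  B3 = {3, 6, 8}  B4 = {2, 6, 8}  B5 = {1, 2, 6}  B6 = {4, 7, 9}  B7 = {2, 5, 6}
Tree: B1–B2, B1–B3, B3–B4, B4–B5, B2–B6, B4–B7

Each bag holds 3 vertices, so the decomposition has width 2, which upper-bounds the treewidth. For the lower bound, the 3 vertices {4, 7, 9} are pairwise adjacent, and any tree decomposition puts a clique entirely inside one bag — forcing width ≥ 2. Combining the bounds, tw(G) = 2.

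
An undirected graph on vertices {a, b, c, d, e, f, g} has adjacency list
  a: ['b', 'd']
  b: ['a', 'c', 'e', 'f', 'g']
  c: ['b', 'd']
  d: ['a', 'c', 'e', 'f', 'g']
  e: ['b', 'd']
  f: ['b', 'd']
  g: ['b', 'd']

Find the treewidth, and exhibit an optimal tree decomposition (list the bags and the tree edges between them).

Every bag has size at most 3, so the width is 3 − 1 = 2 and tw(G) ≤ 2. The edges d–a–b–e–d form a cycle, so G is not a tree and its treewidth is at least 2. Hence tw(G) = 2 exactly.

Treewidth 2.
One optimal decomposition is:
Bags: B1 = {a, b, d}  B2 = {b, d, e}  B3 = {b, c, d}  B4 = {b, d, g}  B5 = {b, d, f}
Tree: B1–B2, B2–B3, B3–B4, B4–B5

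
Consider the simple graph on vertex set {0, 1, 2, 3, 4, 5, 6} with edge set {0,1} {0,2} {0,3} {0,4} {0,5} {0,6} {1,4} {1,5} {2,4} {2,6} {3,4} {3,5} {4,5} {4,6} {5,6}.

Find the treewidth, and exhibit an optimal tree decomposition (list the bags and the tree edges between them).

Every bag has size at most 4, so the width is 4 − 1 = 3 and tw(G) ≤ 3. For the lower bound, the 4 vertices {0, 2, 4, 6} are pairwise adjacent, and any tree decomposition puts a clique entirely inside one bag — forcing width ≥ 3. Combining the bounds, tw(G) = 3.

Treewidth 3.
One such decomposition:
Bags: B1 = {0, 4, 5, 6}  B2 = {0, 1, 4, 5}  B3 = {0, 2, 4, 6}  B4 = {0, 3, 4, 5}
Tree: B1–B2, B1–B3, B1–B4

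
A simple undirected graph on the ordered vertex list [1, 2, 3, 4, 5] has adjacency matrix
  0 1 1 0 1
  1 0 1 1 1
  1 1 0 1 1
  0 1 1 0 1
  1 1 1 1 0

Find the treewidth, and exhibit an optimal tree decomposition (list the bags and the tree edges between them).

Treewidth 3.
One such decomposition:
Bags: B1 = {2, 3, 4, 5}  B2 = {1, 2, 3, 5}
Tree: B1–B2

The largest bag has 4 vertices, giving width 3; this decomposition certifies tw(G) ≤ 3. On the other hand G contains the 4-clique {1, 2, 3, 5}. A clique must lie in a single bag of any decomposition, so no decomposition can have width below 3. Hence tw(G) = 3 exactly.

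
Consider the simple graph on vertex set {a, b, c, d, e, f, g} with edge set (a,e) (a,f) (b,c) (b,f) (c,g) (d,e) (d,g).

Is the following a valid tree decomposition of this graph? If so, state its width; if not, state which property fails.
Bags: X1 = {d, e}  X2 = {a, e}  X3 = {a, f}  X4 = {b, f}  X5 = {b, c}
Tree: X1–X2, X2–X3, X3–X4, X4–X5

A tree decomposition must satisfy three properties: every vertex lies in some bag; for every edge, both endpoints lie together in some bag; and for every vertex, the bags containing it form a connected subtree. Here vertex g appears in no bag, so the decomposition is invalid.

No — vertex g appears in no bag.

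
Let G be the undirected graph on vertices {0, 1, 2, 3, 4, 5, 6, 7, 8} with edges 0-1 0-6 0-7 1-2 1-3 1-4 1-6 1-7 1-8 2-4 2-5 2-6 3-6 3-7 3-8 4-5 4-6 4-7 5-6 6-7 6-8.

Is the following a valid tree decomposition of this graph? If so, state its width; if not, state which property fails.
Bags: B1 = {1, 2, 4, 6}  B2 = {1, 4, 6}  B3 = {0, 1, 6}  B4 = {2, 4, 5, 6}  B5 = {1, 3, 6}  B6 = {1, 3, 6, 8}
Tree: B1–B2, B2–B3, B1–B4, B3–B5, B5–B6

A tree decomposition must satisfy three properties: every vertex lies in some bag; for every edge, both endpoints lie together in some bag; and for every vertex, the bags containing it form a connected subtree. Here vertex 7 appears in no bag, so the decomposition is invalid.

No — vertex 7 appears in no bag.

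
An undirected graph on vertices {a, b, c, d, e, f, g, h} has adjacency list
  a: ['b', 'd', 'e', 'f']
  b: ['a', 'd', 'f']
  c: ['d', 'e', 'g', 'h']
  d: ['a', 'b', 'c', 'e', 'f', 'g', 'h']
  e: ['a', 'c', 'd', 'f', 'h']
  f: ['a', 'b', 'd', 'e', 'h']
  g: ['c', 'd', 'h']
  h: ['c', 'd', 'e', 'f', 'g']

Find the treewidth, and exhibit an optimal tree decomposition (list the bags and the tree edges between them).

Each bag holds 4 vertices, so the decomposition has width 3, which upper-bounds the treewidth. Conversely, {c, d, g, h} is a clique of size 4, and the vertices of any clique must share a bag in every tree decomposition; so some bag has ≥ 4 vertices and tw(G) ≥ 3. Hence tw(G) = 3 exactly.

Treewidth 3.
Bags: B1 = {a, d, e, f}  B2 = {d, e, f, h}  B3 = {c, d, e, h}  B4 = {c, d, g, h}  B5 = {a, b, d, f}
Tree: B1–B2, B2–B3, B3–B4, B1–B5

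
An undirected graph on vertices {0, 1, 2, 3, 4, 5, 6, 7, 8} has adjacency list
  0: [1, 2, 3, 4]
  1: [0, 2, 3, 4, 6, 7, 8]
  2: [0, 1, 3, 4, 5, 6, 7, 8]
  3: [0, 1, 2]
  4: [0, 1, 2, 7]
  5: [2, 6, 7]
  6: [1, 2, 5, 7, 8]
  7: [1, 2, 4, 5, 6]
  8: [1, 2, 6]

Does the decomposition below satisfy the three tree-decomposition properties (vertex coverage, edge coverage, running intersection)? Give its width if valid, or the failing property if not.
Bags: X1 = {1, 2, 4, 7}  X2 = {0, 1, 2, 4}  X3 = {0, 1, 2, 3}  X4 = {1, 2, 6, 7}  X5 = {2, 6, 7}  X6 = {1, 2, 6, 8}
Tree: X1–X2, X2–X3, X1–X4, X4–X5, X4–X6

A tree decomposition must satisfy three properties: every vertex lies in some bag; for every edge, both endpoints lie together in some bag; and for every vertex, the bags containing it form a connected subtree. Here vertex 5 appears in no bag, so the decomposition is invalid.

No — vertex 5 appears in no bag.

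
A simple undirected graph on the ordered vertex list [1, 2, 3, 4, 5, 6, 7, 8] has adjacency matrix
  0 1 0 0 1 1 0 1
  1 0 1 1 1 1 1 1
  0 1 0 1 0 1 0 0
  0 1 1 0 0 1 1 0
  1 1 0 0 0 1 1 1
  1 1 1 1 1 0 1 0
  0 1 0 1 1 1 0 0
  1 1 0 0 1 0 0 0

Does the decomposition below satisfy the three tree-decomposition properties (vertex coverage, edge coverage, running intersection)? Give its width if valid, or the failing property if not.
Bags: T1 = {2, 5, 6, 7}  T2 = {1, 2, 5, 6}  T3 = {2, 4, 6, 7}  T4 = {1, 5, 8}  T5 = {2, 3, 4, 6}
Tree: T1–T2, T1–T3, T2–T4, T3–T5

A tree decomposition must satisfy three properties: every vertex lies in some bag; for every edge, both endpoints lie together in some bag; and for every vertex, the bags containing it form a connected subtree. Here edge (2,8) lies in no bag, so the decomposition is invalid.

No — edge (2,8) lies in no bag.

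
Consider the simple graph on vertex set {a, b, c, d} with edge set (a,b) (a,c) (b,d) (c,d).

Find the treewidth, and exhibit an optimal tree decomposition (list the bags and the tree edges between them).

Treewidth 2.
Bags: B1 = {a, b, c}  B2 = {b, c, d}
Tree: B1–B2

The largest bag has 3 vertices, giving width 2; this decomposition certifies tw(G) ≤ 2. For the lower bound, G contains the cycle c–a–b–d–c, so G is not a forest; only forests have treewidth ≤ 1, hence tw(G) ≥ 2. Hence tw(G) = 2 exactly.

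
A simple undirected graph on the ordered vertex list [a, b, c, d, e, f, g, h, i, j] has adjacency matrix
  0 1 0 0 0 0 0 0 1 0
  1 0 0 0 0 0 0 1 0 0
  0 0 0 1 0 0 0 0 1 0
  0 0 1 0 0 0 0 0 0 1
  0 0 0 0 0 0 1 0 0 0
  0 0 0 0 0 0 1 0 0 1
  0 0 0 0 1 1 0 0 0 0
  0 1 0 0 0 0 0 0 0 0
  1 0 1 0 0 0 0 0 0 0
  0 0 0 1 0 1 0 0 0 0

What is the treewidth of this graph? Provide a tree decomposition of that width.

Treewidth 1.
One optimal decomposition is:
Bags: B1 = {e, g}  B2 = {f, g}  B3 = {f, j}  B4 = {d, j}  B5 = {c, d}  B6 = {c, i}  B7 = {a, i}  B8 = {a, b}  B9 = {b, h}
Tree: B1–B2, B2–B3, B3–B4, B4–B5, B5–B6, B6–B7, B7–B8, B8–B9

Every bag has size at most 2, so the width is 2 − 1 = 1 and tw(G) ≤ 1. G has an edge, so its treewidth is at least 1. Combining the bounds, tw(G) = 1.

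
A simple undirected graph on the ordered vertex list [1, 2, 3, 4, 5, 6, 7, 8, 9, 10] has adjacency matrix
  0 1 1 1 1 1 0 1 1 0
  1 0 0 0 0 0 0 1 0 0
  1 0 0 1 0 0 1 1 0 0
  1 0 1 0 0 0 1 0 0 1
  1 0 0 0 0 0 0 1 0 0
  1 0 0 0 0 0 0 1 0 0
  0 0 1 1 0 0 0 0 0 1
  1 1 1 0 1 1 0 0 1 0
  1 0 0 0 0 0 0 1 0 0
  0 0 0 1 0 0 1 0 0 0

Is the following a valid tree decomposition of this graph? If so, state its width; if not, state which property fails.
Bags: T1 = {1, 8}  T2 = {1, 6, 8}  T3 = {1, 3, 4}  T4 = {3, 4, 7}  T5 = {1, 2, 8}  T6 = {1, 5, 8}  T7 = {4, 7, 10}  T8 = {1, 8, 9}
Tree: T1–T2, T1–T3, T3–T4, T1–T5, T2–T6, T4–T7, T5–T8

No — edge (3,8) lies in no bag.

A tree decomposition must satisfy three properties: every vertex lies in some bag; for every edge, both endpoints lie together in some bag; and for every vertex, the bags containing it form a connected subtree. Here edge (3,8) lies in no bag, so the decomposition is invalid.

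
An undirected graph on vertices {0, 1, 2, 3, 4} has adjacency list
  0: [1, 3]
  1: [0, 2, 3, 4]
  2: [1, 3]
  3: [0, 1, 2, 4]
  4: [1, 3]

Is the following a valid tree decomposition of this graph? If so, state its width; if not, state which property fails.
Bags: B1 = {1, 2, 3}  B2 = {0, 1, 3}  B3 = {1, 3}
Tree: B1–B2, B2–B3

No — vertex 4 appears in no bag.

A tree decomposition must satisfy three properties: every vertex lies in some bag; for every edge, both endpoints lie together in some bag; and for every vertex, the bags containing it form a connected subtree. Here vertex 4 appears in no bag, so the decomposition is invalid.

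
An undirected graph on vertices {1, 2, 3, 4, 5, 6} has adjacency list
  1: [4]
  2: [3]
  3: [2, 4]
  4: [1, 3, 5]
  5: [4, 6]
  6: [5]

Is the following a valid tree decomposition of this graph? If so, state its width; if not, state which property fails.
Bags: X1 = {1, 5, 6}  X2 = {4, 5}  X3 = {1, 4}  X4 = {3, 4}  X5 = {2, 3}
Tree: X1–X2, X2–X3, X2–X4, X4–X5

No — bags containing vertex 1 are not connected in the tree.

A tree decomposition must satisfy three properties: every vertex lies in some bag; for every edge, both endpoints lie together in some bag; and for every vertex, the bags containing it form a connected subtree. Here bags containing vertex 1 are not connected in the tree, so the decomposition is invalid.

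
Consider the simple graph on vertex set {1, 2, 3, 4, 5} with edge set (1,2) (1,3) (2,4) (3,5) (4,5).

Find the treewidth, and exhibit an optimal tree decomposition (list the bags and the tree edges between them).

Every bag has size at most 3, so the width is 3 − 1 = 2 and tw(G) ≤ 2. Since 1–2–4–5–3–1 is a cycle in G, G is not acyclic. Forests are exactly the graphs of treewidth ≤ 1, so tw(G) ≥ 2. The upper and lower bounds meet at 2, so that is the treewidth.

Treewidth 2.
One optimal decomposition is:
Bags: B1 = {1, 2, 4}  B2 = {1, 4, 5}  B3 = {1, 3, 5}
Tree: B1–B2, B2–B3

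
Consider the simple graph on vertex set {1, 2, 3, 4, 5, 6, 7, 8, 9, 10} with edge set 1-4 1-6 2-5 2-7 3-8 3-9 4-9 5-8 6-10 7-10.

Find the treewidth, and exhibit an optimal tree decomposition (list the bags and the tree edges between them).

Treewidth 2.
Bags: B1 = {2, 5, 7}  B2 = {5, 7, 8}  B3 = {3, 7, 8}  B4 = {3, 7, 9}  B5 = {4, 7, 9}  B6 = {1, 4, 7}  B7 = {1, 6, 7}  B8 = {6, 7, 10}
Tree: B1–B2, B2–B3, B3–B4, B4–B5, B5–B6, B6–B7, B7–B8

Each bag holds 3 vertices, so the decomposition has width 2, which upper-bounds the treewidth. Since 7–2–5–8–3–9–4–1–6–10–7 is a cycle in G, G is not acyclic. Forests are exactly the graphs of treewidth ≤ 1, so tw(G) ≥ 2. Combining the bounds, tw(G) = 2.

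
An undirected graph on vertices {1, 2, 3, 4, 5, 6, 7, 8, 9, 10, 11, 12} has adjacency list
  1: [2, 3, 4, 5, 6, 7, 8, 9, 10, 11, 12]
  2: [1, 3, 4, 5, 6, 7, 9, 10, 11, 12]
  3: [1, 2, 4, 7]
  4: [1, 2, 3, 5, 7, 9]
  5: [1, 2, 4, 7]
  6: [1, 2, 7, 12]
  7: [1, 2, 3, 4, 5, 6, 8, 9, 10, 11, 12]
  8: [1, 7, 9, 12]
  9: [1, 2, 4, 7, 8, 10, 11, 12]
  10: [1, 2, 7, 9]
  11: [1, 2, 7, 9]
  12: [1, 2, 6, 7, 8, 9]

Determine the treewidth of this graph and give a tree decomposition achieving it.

Every bag has size at most 5, so the width is 5 − 1 = 4 and tw(G) ≤ 4. On the other hand G contains the 5-clique {1, 7, 8, 9, 12}. A clique must lie in a single bag of any decomposition, so no decomposition can have width below 4. Therefore the treewidth is 4.

Treewidth 4.
Bags: B1 = {1, 2, 7, 9, 11}  B2 = {1, 2, 7, 9, 12}  B3 = {1, 2, 7, 9, 10}  B4 = {1, 7, 8, 9, 12}  B5 = {1, 2, 4, 7, 9}  B6 = {1, 2, 6, 7, 12}  B7 = {1, 2, 4, 5, 7}  B8 = {1, 2, 3, 4, 7}
Tree: B1–B2, B2–B3, B2–B4, B2–B5, B2–B6, B5–B7, B7–B8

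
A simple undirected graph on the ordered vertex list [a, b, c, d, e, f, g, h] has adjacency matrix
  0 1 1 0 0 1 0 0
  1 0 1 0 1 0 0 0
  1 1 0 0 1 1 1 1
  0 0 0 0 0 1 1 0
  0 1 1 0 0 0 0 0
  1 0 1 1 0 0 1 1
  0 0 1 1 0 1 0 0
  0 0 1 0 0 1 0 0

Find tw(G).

A width-2 tree decomposition is:
Bags: B1 = {c, f, g}  B2 = {d, f, g}  B3 = {a, c, f}  B4 = {a, b, c}  B5 = {c, f, h}  B6 = {b, c, e}
Tree: B1–B2, B1–B3, B3–B4, B3–B5, B4–B6
The largest bag has 3 vertices, giving width 2; this decomposition certifies tw(G) ≤ 2. For the lower bound, the 3 vertices {d, f, g} are pairwise adjacent, and any tree decomposition puts a clique entirely inside one bag — forcing width ≥ 2. Combining the bounds, tw(G) = 2.

2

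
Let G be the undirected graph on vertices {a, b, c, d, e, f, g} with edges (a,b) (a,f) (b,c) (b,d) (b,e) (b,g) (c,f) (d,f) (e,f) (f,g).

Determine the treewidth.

2

A width-2 tree decomposition is:
Bags: B1 = {b, e, f}  B2 = {b, f, g}  B3 = {a, b, f}  B4 = {b, c, f}  B5 = {b, d, f}
Tree: B1–B2, B2–B3, B3–B4, B4–B5
The largest bag has 3 vertices, giving width 2; this decomposition certifies tw(G) ≤ 2. The edges b–e–f–g–b form a cycle, so G is not a tree and its treewidth is at least 2. Hence tw(G) = 2 exactly.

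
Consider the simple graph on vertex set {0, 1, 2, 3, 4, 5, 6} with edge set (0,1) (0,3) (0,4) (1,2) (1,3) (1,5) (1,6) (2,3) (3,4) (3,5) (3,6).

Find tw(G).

2

A width-2 tree decomposition is:
Bags: B1 = {1, 2, 3}  B2 = {1, 3, 6}  B3 = {0, 1, 3}  B4 = {1, 3, 5}  B5 = {0, 3, 4}
Tree: B1–B2, B1–B3, B3–B4, B3–B5
Every bag has size at most 3, so the width is 3 − 1 = 2 and tw(G) ≤ 2. On the other hand G contains the 3-clique {0, 1, 3}. A clique must lie in a single bag of any decomposition, so no decomposition can have width below 2. Hence tw(G) = 2 exactly.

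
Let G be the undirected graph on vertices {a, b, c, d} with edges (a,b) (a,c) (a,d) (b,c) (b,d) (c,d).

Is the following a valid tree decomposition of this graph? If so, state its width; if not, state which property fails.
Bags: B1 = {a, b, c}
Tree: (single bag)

No — vertex d appears in no bag.

A tree decomposition must satisfy three properties: every vertex lies in some bag; for every edge, both endpoints lie together in some bag; and for every vertex, the bags containing it form a connected subtree. Here vertex d appears in no bag, so the decomposition is invalid.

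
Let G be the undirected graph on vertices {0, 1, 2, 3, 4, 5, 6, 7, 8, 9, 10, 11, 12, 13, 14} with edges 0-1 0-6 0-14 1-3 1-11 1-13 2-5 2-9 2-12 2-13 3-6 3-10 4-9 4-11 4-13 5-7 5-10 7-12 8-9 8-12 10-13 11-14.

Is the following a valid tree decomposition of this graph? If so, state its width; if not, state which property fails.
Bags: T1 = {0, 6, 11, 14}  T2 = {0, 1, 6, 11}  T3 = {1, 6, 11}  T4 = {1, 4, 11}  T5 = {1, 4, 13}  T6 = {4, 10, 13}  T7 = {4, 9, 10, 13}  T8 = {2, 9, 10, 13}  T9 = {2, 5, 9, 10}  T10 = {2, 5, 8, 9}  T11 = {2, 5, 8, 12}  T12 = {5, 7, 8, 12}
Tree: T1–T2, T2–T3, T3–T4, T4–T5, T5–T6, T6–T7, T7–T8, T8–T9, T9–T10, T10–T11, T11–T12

A tree decomposition must satisfy three properties: every vertex lies in some bag; for every edge, both endpoints lie together in some bag; and for every vertex, the bags containing it form a connected subtree. Here vertex 3 appears in no bag, so the decomposition is invalid.

No — vertex 3 appears in no bag.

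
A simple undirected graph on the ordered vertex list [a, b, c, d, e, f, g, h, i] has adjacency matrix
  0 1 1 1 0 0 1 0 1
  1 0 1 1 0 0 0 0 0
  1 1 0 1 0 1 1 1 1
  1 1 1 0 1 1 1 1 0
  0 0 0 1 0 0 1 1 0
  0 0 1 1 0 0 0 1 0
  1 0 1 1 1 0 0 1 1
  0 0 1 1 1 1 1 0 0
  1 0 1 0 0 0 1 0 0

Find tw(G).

A width-3 tree decomposition is:
Bags: B1 = {d, e, g, h}  B2 = {c, d, g, h}  B3 = {a, c, d, g}  B4 = {a, b, c, d}  B5 = {c, d, f, h}  B6 = {a, c, g, i}
Tree: B1–B2, B2–B3, B3–B4, B2–B5, B3–B6
Every bag has size at most 4, so the width is 4 − 1 = 3 and tw(G) ≤ 3. For the lower bound, the 4 vertices {d, e, g, h} are pairwise adjacent, and any tree decomposition puts a clique entirely inside one bag — forcing width ≥ 3. Therefore the treewidth is 3.

3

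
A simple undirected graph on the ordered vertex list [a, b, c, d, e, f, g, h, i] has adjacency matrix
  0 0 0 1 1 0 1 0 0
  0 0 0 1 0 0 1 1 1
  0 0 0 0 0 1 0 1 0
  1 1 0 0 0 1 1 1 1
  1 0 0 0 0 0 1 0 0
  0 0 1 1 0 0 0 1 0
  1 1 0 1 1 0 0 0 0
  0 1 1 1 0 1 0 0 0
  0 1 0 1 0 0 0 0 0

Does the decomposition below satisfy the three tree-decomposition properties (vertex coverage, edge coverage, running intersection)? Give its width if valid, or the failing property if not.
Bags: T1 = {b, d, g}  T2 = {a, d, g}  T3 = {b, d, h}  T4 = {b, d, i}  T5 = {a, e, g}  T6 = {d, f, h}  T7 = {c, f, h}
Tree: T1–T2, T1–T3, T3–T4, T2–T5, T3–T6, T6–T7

Yes; width 2.

Checking the three conditions: (i) the bags cover all of {a, b, c, d, e, f, g, h, i}; (ii) for each edge, some bag contains both endpoints; (iii) the bags containing any fixed vertex form a subtree. All hold, so the decomposition is valid with width 3 − 1 = 2.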